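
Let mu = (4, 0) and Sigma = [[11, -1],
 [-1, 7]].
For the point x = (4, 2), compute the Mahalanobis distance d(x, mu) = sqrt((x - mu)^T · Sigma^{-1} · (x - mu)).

Step 1 — centre the observation: (x - mu) = (0, 2).

Step 2 — invert Sigma. det(Sigma) = 11·7 - (-1)² = 76.
  Sigma^{-1} = (1/det) · [[d, -b], [-b, a]] = [[0.0921, 0.0132],
 [0.0132, 0.1447]].

Step 3 — form the quadratic (x - mu)^T · Sigma^{-1} · (x - mu):
  Sigma^{-1} · (x - mu) = (0.0263, 0.2895).
  (x - mu)^T · [Sigma^{-1} · (x - mu)] = (0)·(0.0263) + (2)·(0.2895) = 0.5789.

Step 4 — take square root: d = √(0.5789) ≈ 0.7609.

d(x, mu) = √(0.5789) ≈ 0.7609


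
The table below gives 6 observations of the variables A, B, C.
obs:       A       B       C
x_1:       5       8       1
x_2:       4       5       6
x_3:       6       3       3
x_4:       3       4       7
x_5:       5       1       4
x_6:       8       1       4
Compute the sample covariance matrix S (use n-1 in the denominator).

Step 1 — column means:
  mean(A) = (5 + 4 + 6 + 3 + 5 + 8) / 6 = 31/6 = 5.1667
  mean(B) = (8 + 5 + 3 + 4 + 1 + 1) / 6 = 22/6 = 3.6667
  mean(C) = (1 + 6 + 3 + 7 + 4 + 4) / 6 = 25/6 = 4.1667

Step 2 — sample covariance S[i,j] = (1/(n-1)) · Σ_k (x_{k,i} - mean_i) · (x_{k,j} - mean_j), with n-1 = 5.
  S[A,A] = ((-0.1667)·(-0.1667) + (-1.1667)·(-1.1667) + (0.8333)·(0.8333) + (-2.1667)·(-2.1667) + (-0.1667)·(-0.1667) + (2.8333)·(2.8333)) / 5 = 14.8333/5 = 2.9667
  S[A,B] = ((-0.1667)·(4.3333) + (-1.1667)·(1.3333) + (0.8333)·(-0.6667) + (-2.1667)·(0.3333) + (-0.1667)·(-2.6667) + (2.8333)·(-2.6667)) / 5 = -10.6667/5 = -2.1333
  S[A,C] = ((-0.1667)·(-3.1667) + (-1.1667)·(1.8333) + (0.8333)·(-1.1667) + (-2.1667)·(2.8333) + (-0.1667)·(-0.1667) + (2.8333)·(-0.1667)) / 5 = -9.1667/5 = -1.8333
  S[B,B] = ((4.3333)·(4.3333) + (1.3333)·(1.3333) + (-0.6667)·(-0.6667) + (0.3333)·(0.3333) + (-2.6667)·(-2.6667) + (-2.6667)·(-2.6667)) / 5 = 35.3333/5 = 7.0667
  S[B,C] = ((4.3333)·(-3.1667) + (1.3333)·(1.8333) + (-0.6667)·(-1.1667) + (0.3333)·(2.8333) + (-2.6667)·(-0.1667) + (-2.6667)·(-0.1667)) / 5 = -8.6667/5 = -1.7333
  S[C,C] = ((-3.1667)·(-3.1667) + (1.8333)·(1.8333) + (-1.1667)·(-1.1667) + (2.8333)·(2.8333) + (-0.1667)·(-0.1667) + (-0.1667)·(-0.1667)) / 5 = 22.8333/5 = 4.5667

S is symmetric (S[j,i] = S[i,j]). Assembling:

S = [[2.9667, -2.1333, -1.8333],
 [-2.1333, 7.0667, -1.7333],
 [-1.8333, -1.7333, 4.5667]]


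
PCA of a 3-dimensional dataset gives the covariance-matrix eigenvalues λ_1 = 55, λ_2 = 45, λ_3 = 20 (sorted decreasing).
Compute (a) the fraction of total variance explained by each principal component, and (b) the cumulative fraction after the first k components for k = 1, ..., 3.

Step 1 — total variance = trace(Sigma) = Σ λ_i = 55 + 45 + 20 = 120.

Step 2 — fraction explained by component i = λ_i / Σ λ:
  PC1: 55/120 = 0.4583
  PC2: 45/120 = 0.375
  PC3: 20/120 = 0.1667

Step 3 — cumulative fraction after k components = (λ_1 + ... + λ_k) / Σ λ:
  k = 1: 55/120 = 0.4583
  k = 2: (55 + 45)/120 = 100/120 = 0.8333
  k = 3: (55 + 45 + 20)/120 = 120/120 = 1

Summary (fraction, with percent):

explained: PC1 0.4583 (45.83%), PC2 0.375 (37.5%), PC3 0.1667 (16.67%);  cumulative: 0.4583, 0.8333, 1


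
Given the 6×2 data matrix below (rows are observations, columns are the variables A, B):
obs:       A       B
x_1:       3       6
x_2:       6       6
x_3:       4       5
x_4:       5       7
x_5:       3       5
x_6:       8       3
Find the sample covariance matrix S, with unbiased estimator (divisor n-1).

Step 1 — column means:
  mean(A) = (3 + 6 + 4 + 5 + 3 + 8) / 6 = 29/6 = 4.8333
  mean(B) = (6 + 6 + 5 + 7 + 5 + 3) / 6 = 32/6 = 5.3333

Step 2 — sample covariance S[i,j] = (1/(n-1)) · Σ_k (x_{k,i} - mean_i) · (x_{k,j} - mean_j), with n-1 = 5.
  S[A,A] = ((-1.8333)·(-1.8333) + (1.1667)·(1.1667) + (-0.8333)·(-0.8333) + (0.1667)·(0.1667) + (-1.8333)·(-1.8333) + (3.1667)·(3.1667)) / 5 = 18.8333/5 = 3.7667
  S[A,B] = ((-1.8333)·(0.6667) + (1.1667)·(0.6667) + (-0.8333)·(-0.3333) + (0.1667)·(1.6667) + (-1.8333)·(-0.3333) + (3.1667)·(-2.3333)) / 5 = -6.6667/5 = -1.3333
  S[B,B] = ((0.6667)·(0.6667) + (0.6667)·(0.6667) + (-0.3333)·(-0.3333) + (1.6667)·(1.6667) + (-0.3333)·(-0.3333) + (-2.3333)·(-2.3333)) / 5 = 9.3333/5 = 1.8667

S is symmetric (S[j,i] = S[i,j]). Assembling:

S = [[3.7667, -1.3333],
 [-1.3333, 1.8667]]


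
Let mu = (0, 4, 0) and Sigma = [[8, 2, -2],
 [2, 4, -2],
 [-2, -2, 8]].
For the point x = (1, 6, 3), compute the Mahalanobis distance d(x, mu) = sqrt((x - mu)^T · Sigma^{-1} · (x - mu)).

Step 1 — centre the observation: (x - mu) = (1, 2, 3).

Step 2 — invert Sigma (cofactor / det for 3×3, or solve directly):
  Sigma^{-1} = [[0.1458, -0.0625, 0.0208],
 [-0.0625, 0.3125, 0.0625],
 [0.0208, 0.0625, 0.1458]].

Step 3 — form the quadratic (x - mu)^T · Sigma^{-1} · (x - mu):
  Sigma^{-1} · (x - mu) = (0.0833, 0.75, 0.5833).
  (x - mu)^T · [Sigma^{-1} · (x - mu)] = (1)·(0.0833) + (2)·(0.75) + (3)·(0.5833) = 3.3333.

Step 4 — take square root: d = √(3.3333) ≈ 1.8257.

d(x, mu) = √(3.3333) ≈ 1.8257


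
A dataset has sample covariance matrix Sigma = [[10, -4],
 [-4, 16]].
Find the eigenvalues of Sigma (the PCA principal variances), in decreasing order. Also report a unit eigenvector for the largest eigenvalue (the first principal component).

Step 1 — characteristic polynomial of 2×2 Sigma:
  det(Sigma - λI) = λ² - trace · λ + det = 0.
  trace = 10 + 16 = 26, det = 10·16 - (-4)² = 144.
Step 2 — discriminant:
  Δ = trace² - 4·det = 676 - 576 = 100.
Step 3 — eigenvalues:
  λ = (trace ± √Δ)/2 = (26 ± 10)/2,
  λ_1 = 18,  λ_2 = 8.

Step 4 — unit eigenvector for λ_1: solve (Sigma - λ_1 I)v = 0. First row:
  (10 - 18)·v_x + (-4)·v_y = 0, i.e. (-8)·v_x + (-4)·v_y = 0,
  so v ∝ (b, λ_1 - a) = (-4, 8); multiply by -1 so the first entry is positive: u = (4, -8).
  ||u|| = √((4)² + (-8)²) = √(80) ≈ 8.9443,
  v_1 = u/||u|| ≈ (0.4472, -0.8944) (||v_1|| = 1).

λ_1 = 18,  λ_2 = 8;  v_1 ≈ (0.4472, -0.8944)


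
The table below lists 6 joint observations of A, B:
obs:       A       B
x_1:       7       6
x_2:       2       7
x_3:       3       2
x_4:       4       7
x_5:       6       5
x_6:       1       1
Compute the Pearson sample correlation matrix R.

Step 1 — column means:
  mean(A) = (7 + 2 + 3 + 4 + 6 + 1) / 6 = 23/6 = 3.8333
  mean(B) = (6 + 7 + 2 + 7 + 5 + 1) / 6 = 28/6 = 4.6667

Step 2 — sample variances and covariances s[i,j] = (1/(n-1)) · Σ_k (x_{k,i} - mean_i) · (x_{k,j} - mean_j), with n-1 = 5:
  s[A,A] = ((3.1667)·(3.1667) + (-1.8333)·(-1.8333) + (-0.8333)·(-0.8333) + (0.1667)·(0.1667) + (2.1667)·(2.1667) + (-2.8333)·(-2.8333)) / 5 = 26.8333/5 = 5.3667
  s[A,B] = ((3.1667)·(1.3333) + (-1.8333)·(2.3333) + (-0.8333)·(-2.6667) + (0.1667)·(2.3333) + (2.1667)·(0.3333) + (-2.8333)·(-3.6667)) / 5 = 13.6667/5 = 2.7333
  s[B,B] = ((1.3333)·(1.3333) + (2.3333)·(2.3333) + (-2.6667)·(-2.6667) + (2.3333)·(2.3333) + (0.3333)·(0.3333) + (-3.6667)·(-3.6667)) / 5 = 33.3333/5 = 6.6667
  Sample standard deviations s_i = √(s[i,i]):
  s(A) = √(5.3667) = 2.3166
  s(B) = √(6.6667) = 2.582

Step 3 — r_{ij} = s_{ij} / (s_i · s_j):
  r[A,A] = 1 (diagonal).
  r[A,B] = 2.7333 / (2.3166 · 2.582) = 2.7333 / 5.9815 = 0.457
  r[B,B] = 1 (diagonal).

R is symmetric with unit diagonal. Assembling:

R = [[1, 0.457],
 [0.457, 1]]


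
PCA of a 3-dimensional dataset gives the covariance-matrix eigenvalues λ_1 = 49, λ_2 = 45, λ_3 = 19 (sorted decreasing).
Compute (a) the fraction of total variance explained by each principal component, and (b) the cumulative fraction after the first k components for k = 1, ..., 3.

Step 1 — total variance = trace(Sigma) = Σ λ_i = 49 + 45 + 19 = 113.

Step 2 — fraction explained by component i = λ_i / Σ λ:
  PC1: 49/113 = 0.4336
  PC2: 45/113 = 0.3982
  PC3: 19/113 = 0.1681

Step 3 — cumulative fraction after k components = (λ_1 + ... + λ_k) / Σ λ:
  k = 1: 49/113 = 0.4336
  k = 2: (49 + 45)/113 = 94/113 = 0.8319
  k = 3: (49 + 45 + 19)/113 = 113/113 = 1

Summary (fraction, with percent):

explained: PC1 0.4336 (43.36%), PC2 0.3982 (39.82%), PC3 0.1681 (16.81%);  cumulative: 0.4336, 0.8319, 1


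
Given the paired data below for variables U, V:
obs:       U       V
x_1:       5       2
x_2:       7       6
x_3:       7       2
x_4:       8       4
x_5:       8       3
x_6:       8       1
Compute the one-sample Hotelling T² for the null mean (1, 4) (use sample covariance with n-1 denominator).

Step 1 — sample mean vector:
  mean(U) = (5 + 7 + 7 + 8 + 8 + 8) / 6 = 43/6 = 7.1667
  mean(V) = (2 + 6 + 2 + 4 + 3 + 1) / 6 = 18/6 = 3
  x̄ = (7.1667, 3),  deviation x̄ - mu_0 = (7.1667, 3) - (1, 4) = (6.1667, -1).

Step 2 — sample covariance matrix, S[i,j] = (1/(n-1)) · Σ_k (x_{k,i} - mean_i) · (x_{k,j} - mean_j), divisor n-1 = 5:
  S[U,U] = ((-2.1667)·(-2.1667) + (-0.1667)·(-0.1667) + (-0.1667)·(-0.1667) + (0.8333)·(0.8333) + (0.8333)·(0.8333) + (0.8333)·(0.8333)) / 5 = 6.8333/5 = 1.3667
  S[U,V] = ((-2.1667)·(-1) + (-0.1667)·(3) + (-0.1667)·(-1) + (0.8333)·(1) + (0.8333)·(0) + (0.8333)·(-2)) / 5 = 1/5 = 0.2
  S[V,V] = ((-1)·(-1) + (3)·(3) + (-1)·(-1) + (1)·(1) + (0)·(0) + (-2)·(-2)) / 5 = 16/5 = 3.2
  S = [[1.3667, 0.2],
 [0.2, 3.2]].

Step 3 — invert S. det(S) = 1.3667·3.2 - (0.2)² = 4.3333.
  S^{-1} = (1/det) · [[d, -b], [-b, a]] = [[0.7385, -0.0462],
 [-0.0462, 0.3154]].

Step 4 — quadratic form (x̄ - mu_0)^T · S^{-1} · (x̄ - mu_0):
  S^{-1} · (x̄ - mu_0) = (4.6, -0.6),
  (x̄ - mu_0)^T · [...] = (6.1667)·(4.6) + (-1)·(-0.6) = 28.9667.

Step 5 — scale by n: T² = 6 · 28.9667 = 173.8.

T² ≈ 173.8


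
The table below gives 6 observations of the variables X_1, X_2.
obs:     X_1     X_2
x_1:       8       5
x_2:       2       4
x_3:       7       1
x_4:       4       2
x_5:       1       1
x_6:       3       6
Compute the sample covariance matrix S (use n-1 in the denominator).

Step 1 — column means:
  mean(X_1) = (8 + 2 + 7 + 4 + 1 + 3) / 6 = 25/6 = 4.1667
  mean(X_2) = (5 + 4 + 1 + 2 + 1 + 6) / 6 = 19/6 = 3.1667

Step 2 — sample covariance S[i,j] = (1/(n-1)) · Σ_k (x_{k,i} - mean_i) · (x_{k,j} - mean_j), with n-1 = 5.
  S[X_1,X_1] = ((3.8333)·(3.8333) + (-2.1667)·(-2.1667) + (2.8333)·(2.8333) + (-0.1667)·(-0.1667) + (-3.1667)·(-3.1667) + (-1.1667)·(-1.1667)) / 5 = 38.8333/5 = 7.7667
  S[X_1,X_2] = ((3.8333)·(1.8333) + (-2.1667)·(0.8333) + (2.8333)·(-2.1667) + (-0.1667)·(-1.1667) + (-3.1667)·(-2.1667) + (-1.1667)·(2.8333)) / 5 = 2.8333/5 = 0.5667
  S[X_2,X_2] = ((1.8333)·(1.8333) + (0.8333)·(0.8333) + (-2.1667)·(-2.1667) + (-1.1667)·(-1.1667) + (-2.1667)·(-2.1667) + (2.8333)·(2.8333)) / 5 = 22.8333/5 = 4.5667

S is symmetric (S[j,i] = S[i,j]). Assembling:

S = [[7.7667, 0.5667],
 [0.5667, 4.5667]]


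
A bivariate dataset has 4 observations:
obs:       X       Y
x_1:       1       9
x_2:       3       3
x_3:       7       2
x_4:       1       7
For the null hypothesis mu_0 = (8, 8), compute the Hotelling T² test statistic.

Step 1 — sample mean vector:
  mean(X) = (1 + 3 + 7 + 1) / 4 = 12/4 = 3
  mean(Y) = (9 + 3 + 2 + 7) / 4 = 21/4 = 5.25
  x̄ = (3, 5.25),  deviation x̄ - mu_0 = (3, 5.25) - (8, 8) = (-5, -2.75).

Step 2 — sample covariance matrix, S[i,j] = (1/(n-1)) · Σ_k (x_{k,i} - mean_i) · (x_{k,j} - mean_j), divisor n-1 = 3:
  S[X,X] = ((-2)·(-2) + (0)·(0) + (4)·(4) + (-2)·(-2)) / 3 = 24/3 = 8
  S[X,Y] = ((-2)·(3.75) + (0)·(-2.25) + (4)·(-3.25) + (-2)·(1.75)) / 3 = -24/3 = -8
  S[Y,Y] = ((3.75)·(3.75) + (-2.25)·(-2.25) + (-3.25)·(-3.25) + (1.75)·(1.75)) / 3 = 32.75/3 = 10.9167
  S = [[8, -8],
 [-8, 10.9167]].

Step 3 — invert S. det(S) = 8·10.9167 - (-8)² = 23.3333.
  S^{-1} = (1/det) · [[d, -b], [-b, a]] = [[0.4679, 0.3429],
 [0.3429, 0.3429]].

Step 4 — quadratic form (x̄ - mu_0)^T · S^{-1} · (x̄ - mu_0):
  S^{-1} · (x̄ - mu_0) = (-3.2821, -2.6571),
  (x̄ - mu_0)^T · [...] = (-5)·(-3.2821) + (-2.75)·(-2.6571) = 23.7179.

Step 5 — scale by n: T² = 4 · 23.7179 = 94.8714.

T² ≈ 94.8714


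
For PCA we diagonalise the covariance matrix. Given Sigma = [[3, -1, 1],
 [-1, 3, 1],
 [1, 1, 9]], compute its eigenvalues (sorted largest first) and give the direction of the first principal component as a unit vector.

Step 1 — characteristic polynomial p(λ) = det(λI - Sigma) = λ³ - tr·λ² + c_1·λ - det, where tr = trace, c_1 = sum of the principal 2×2 minors, det = det(Sigma):
  tr = 3 + 3 + 9 = 15,
  c_1 = (3·3 - (-1)²) + (3·9 - (1)²) + (3·9 - (1)²) = 8 + 26 + 26 = 60,
  det = 3·(3·9 - (1)²) - (-1)·((-1)·9 - (1)·(1)) + (1)·((-1)·(1) - 3·(1)) = 3·(26) - (-1)·(-10) + (1)·(-4) = 64.
  So p(λ) = λ³ - 15λ² + 60λ - 64.
Step 2 — look for an integer root (rational root theorem: any rational root is an integer divisor of 64). Testing λ = 4:
  p(4) = 64 - 240 + 240 - 64 = 0  ✓
  Dividing out (λ - 4): p(λ) = (λ - 4)(λ² - 11λ + 16).
Step 3 — remaining eigenvalues from the quadratic λ² - 11λ + 16 = 0:
  Δ = 11² - 4·16 = 121 - 64 = 57,  λ = (11 ± √57)/2 = (11 ± 7.5498)/2 ≈ 9.2749 or 1.7251.
  Sorted: λ_1 = 9.2749,  λ_2 = 4,  λ_3 = 1.7251  (check: sum = 15 = tr ✓).

Step 4 — unit eigenvector for λ_1 ≈ 9.2749: v spans the null space of (Sigma - λ_1 I), whose rows are
  r_1 = (-6.2749, -1, 1),  r_2 = (-1, -6.2749, 1),  r_3 = (1, 1, -0.2749).
  v is orthogonal to every row, so take v ∝ r_1 × r_2 = ((-1)·(1) - (1)·(-6.2749), (1)·(-1) - (-6.2749)·(1), (-6.2749)·(-6.2749) - (-1)·(-1)) ≈ (5.2749, 5.2749, 38.3746).
  Let u = (5.2749, 5.2749, 38.3746).
  ||u|| = √((5.2749)² + (5.2749)² + (38.3746)²) = √(1528.2584) ≈ 39.0929,  v_1 = u/||u|| ≈ (0.1349, 0.1349, 0.9816) (||v_1|| = 1).

λ_1 = 9.2749,  λ_2 = 4,  λ_3 = 1.7251;  v_1 ≈ (0.1349, 0.1349, 0.9816)


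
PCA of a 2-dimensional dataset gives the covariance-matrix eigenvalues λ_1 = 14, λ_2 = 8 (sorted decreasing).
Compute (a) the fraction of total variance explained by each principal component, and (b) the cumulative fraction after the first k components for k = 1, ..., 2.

Step 1 — total variance = trace(Sigma) = Σ λ_i = 14 + 8 = 22.

Step 2 — fraction explained by component i = λ_i / Σ λ:
  PC1: 14/22 = 0.6364
  PC2: 8/22 = 0.3636

Step 3 — cumulative fraction after k components = (λ_1 + ... + λ_k) / Σ λ:
  k = 1: 14/22 = 0.6364
  k = 2: (14 + 8)/22 = 22/22 = 1

Summary (fraction, with percent):

explained: PC1 0.6364 (63.64%), PC2 0.3636 (36.36%);  cumulative: 0.6364, 1


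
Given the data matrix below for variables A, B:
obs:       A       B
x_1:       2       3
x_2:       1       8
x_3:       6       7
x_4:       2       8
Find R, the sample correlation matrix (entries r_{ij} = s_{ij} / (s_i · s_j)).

Step 1 — column means:
  mean(A) = (2 + 1 + 6 + 2) / 4 = 11/4 = 2.75
  mean(B) = (3 + 8 + 7 + 8) / 4 = 26/4 = 6.5

Step 2 — sample variances and covariances s[i,j] = (1/(n-1)) · Σ_k (x_{k,i} - mean_i) · (x_{k,j} - mean_j), with n-1 = 3:
  s[A,A] = ((-0.75)·(-0.75) + (-1.75)·(-1.75) + (3.25)·(3.25) + (-0.75)·(-0.75)) / 3 = 14.75/3 = 4.9167
  s[A,B] = ((-0.75)·(-3.5) + (-1.75)·(1.5) + (3.25)·(0.5) + (-0.75)·(1.5)) / 3 = 0.5/3 = 0.1667
  s[B,B] = ((-3.5)·(-3.5) + (1.5)·(1.5) + (0.5)·(0.5) + (1.5)·(1.5)) / 3 = 17/3 = 5.6667
  Sample standard deviations s_i = √(s[i,i]):
  s(A) = √(4.9167) = 2.2174
  s(B) = √(5.6667) = 2.3805

Step 3 — r_{ij} = s_{ij} / (s_i · s_j):
  r[A,A] = 1 (diagonal).
  r[A,B] = 0.1667 / (2.2174 · 2.3805) = 0.1667 / 5.2784 = 0.0316
  r[B,B] = 1 (diagonal).

R is symmetric with unit diagonal. Assembling:

R = [[1, 0.0316],
 [0.0316, 1]]


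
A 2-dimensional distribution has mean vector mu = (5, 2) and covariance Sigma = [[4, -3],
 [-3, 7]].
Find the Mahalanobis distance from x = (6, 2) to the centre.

Step 1 — centre the observation: (x - mu) = (1, 0).

Step 2 — invert Sigma. det(Sigma) = 4·7 - (-3)² = 19.
  Sigma^{-1} = (1/det) · [[d, -b], [-b, a]] = [[0.3684, 0.1579],
 [0.1579, 0.2105]].

Step 3 — form the quadratic (x - mu)^T · Sigma^{-1} · (x - mu):
  Sigma^{-1} · (x - mu) = (0.3684, 0.1579).
  (x - mu)^T · [Sigma^{-1} · (x - mu)] = (1)·(0.3684) + (0)·(0.1579) = 0.3684.

Step 4 — take square root: d = √(0.3684) ≈ 0.607.

d(x, mu) = √(0.3684) ≈ 0.607


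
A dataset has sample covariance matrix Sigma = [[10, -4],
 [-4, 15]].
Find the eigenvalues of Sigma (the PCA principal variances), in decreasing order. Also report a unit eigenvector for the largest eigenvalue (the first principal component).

Step 1 — characteristic polynomial of 2×2 Sigma:
  det(Sigma - λI) = λ² - trace · λ + det = 0.
  trace = 10 + 15 = 25, det = 10·15 - (-4)² = 134.
Step 2 — discriminant:
  Δ = trace² - 4·det = 625 - 536 = 89.
Step 3 — eigenvalues:
  λ = (trace ± √Δ)/2 = (25 ± 9.434)/2,
  λ_1 = 17.217,  λ_2 = 7.783.

Step 4 — unit eigenvector for λ_1: solve (Sigma - λ_1 I)v = 0. First row:
  (10 - 17.217)·v_x + (-4)·v_y = 0, i.e. (-7.217)·v_x + (-4)·v_y = 0,
  so v ∝ (b, λ_1 - a) = (-4, 7.217); multiply by -1 so the first entry is positive: u = (4, -7.217).
  ||u|| = √((4)² + (-7.217)²) = √(68.085) ≈ 8.2514,
  v_1 = u/||u|| ≈ (0.4848, -0.8746) (||v_1|| = 1).

λ_1 = 17.217,  λ_2 = 7.783;  v_1 ≈ (0.4848, -0.8746)


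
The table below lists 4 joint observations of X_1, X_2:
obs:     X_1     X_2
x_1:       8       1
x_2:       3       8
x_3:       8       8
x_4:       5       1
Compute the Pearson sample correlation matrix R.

Step 1 — column means:
  mean(X_1) = (8 + 3 + 8 + 5) / 4 = 24/4 = 6
  mean(X_2) = (1 + 8 + 8 + 1) / 4 = 18/4 = 4.5

Step 2 — sample variances and covariances s[i,j] = (1/(n-1)) · Σ_k (x_{k,i} - mean_i) · (x_{k,j} - mean_j), with n-1 = 3:
  s[X_1,X_1] = ((2)·(2) + (-3)·(-3) + (2)·(2) + (-1)·(-1)) / 3 = 18/3 = 6
  s[X_1,X_2] = ((2)·(-3.5) + (-3)·(3.5) + (2)·(3.5) + (-1)·(-3.5)) / 3 = -7/3 = -2.3333
  s[X_2,X_2] = ((-3.5)·(-3.5) + (3.5)·(3.5) + (3.5)·(3.5) + (-3.5)·(-3.5)) / 3 = 49/3 = 16.3333
  Sample standard deviations s_i = √(s[i,i]):
  s(X_1) = √(6) = 2.4495
  s(X_2) = √(16.3333) = 4.0415

Step 3 — r_{ij} = s_{ij} / (s_i · s_j):
  r[X_1,X_1] = 1 (diagonal).
  r[X_1,X_2] = -2.3333 / (2.4495 · 4.0415) = -2.3333 / 9.8995 = -0.2357
  r[X_2,X_2] = 1 (diagonal).

R is symmetric with unit diagonal. Assembling:

R = [[1, -0.2357],
 [-0.2357, 1]]


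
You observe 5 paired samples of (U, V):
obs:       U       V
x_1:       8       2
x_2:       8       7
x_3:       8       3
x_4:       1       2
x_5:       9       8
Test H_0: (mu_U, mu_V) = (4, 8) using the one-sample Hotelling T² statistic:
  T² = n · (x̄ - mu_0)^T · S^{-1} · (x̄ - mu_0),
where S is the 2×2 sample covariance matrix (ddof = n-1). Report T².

Step 1 — sample mean vector:
  mean(U) = (8 + 8 + 8 + 1 + 9) / 5 = 34/5 = 6.8
  mean(V) = (2 + 7 + 3 + 2 + 8) / 5 = 22/5 = 4.4
  x̄ = (6.8, 4.4),  deviation x̄ - mu_0 = (6.8, 4.4) - (4, 8) = (2.8, -3.6).

Step 2 — sample covariance matrix, S[i,j] = (1/(n-1)) · Σ_k (x_{k,i} - mean_i) · (x_{k,j} - mean_j), divisor n-1 = 4:
  S[U,U] = ((1.2)·(1.2) + (1.2)·(1.2) + (1.2)·(1.2) + (-5.8)·(-5.8) + (2.2)·(2.2)) / 4 = 42.8/4 = 10.7
  S[U,V] = ((1.2)·(-2.4) + (1.2)·(2.6) + (1.2)·(-1.4) + (-5.8)·(-2.4) + (2.2)·(3.6)) / 4 = 20.4/4 = 5.1
  S[V,V] = ((-2.4)·(-2.4) + (2.6)·(2.6) + (-1.4)·(-1.4) + (-2.4)·(-2.4) + (3.6)·(3.6)) / 4 = 33.2/4 = 8.3
  S = [[10.7, 5.1],
 [5.1, 8.3]].

Step 3 — invert S. det(S) = 10.7·8.3 - (5.1)² = 62.8.
  S^{-1} = (1/det) · [[d, -b], [-b, a]] = [[0.1322, -0.0812],
 [-0.0812, 0.1704]].

Step 4 — quadratic form (x̄ - mu_0)^T · S^{-1} · (x̄ - mu_0):
  S^{-1} · (x̄ - mu_0) = (0.6624, -0.8408),
  (x̄ - mu_0)^T · [...] = (2.8)·(0.6624) + (-3.6)·(-0.8408) = 4.8815.

Step 5 — scale by n: T² = 5 · 4.8815 = 24.4076.

T² ≈ 24.4076


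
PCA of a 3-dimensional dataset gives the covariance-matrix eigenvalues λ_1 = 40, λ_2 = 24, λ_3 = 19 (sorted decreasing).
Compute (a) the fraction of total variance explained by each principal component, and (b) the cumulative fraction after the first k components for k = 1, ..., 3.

Step 1 — total variance = trace(Sigma) = Σ λ_i = 40 + 24 + 19 = 83.

Step 2 — fraction explained by component i = λ_i / Σ λ:
  PC1: 40/83 = 0.4819
  PC2: 24/83 = 0.2892
  PC3: 19/83 = 0.2289

Step 3 — cumulative fraction after k components = (λ_1 + ... + λ_k) / Σ λ:
  k = 1: 40/83 = 0.4819
  k = 2: (40 + 24)/83 = 64/83 = 0.7711
  k = 3: (40 + 24 + 19)/83 = 83/83 = 1

Summary (fraction, with percent):

explained: PC1 0.4819 (48.19%), PC2 0.2892 (28.92%), PC3 0.2289 (22.89%);  cumulative: 0.4819, 0.7711, 1


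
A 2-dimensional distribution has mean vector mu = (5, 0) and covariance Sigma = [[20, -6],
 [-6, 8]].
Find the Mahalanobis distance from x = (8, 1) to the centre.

Step 1 — centre the observation: (x - mu) = (3, 1).

Step 2 — invert Sigma. det(Sigma) = 20·8 - (-6)² = 124.
  Sigma^{-1} = (1/det) · [[d, -b], [-b, a]] = [[0.0645, 0.0484],
 [0.0484, 0.1613]].

Step 3 — form the quadratic (x - mu)^T · Sigma^{-1} · (x - mu):
  Sigma^{-1} · (x - mu) = (0.2419, 0.3065).
  (x - mu)^T · [Sigma^{-1} · (x - mu)] = (3)·(0.2419) + (1)·(0.3065) = 1.0323.

Step 4 — take square root: d = √(1.0323) ≈ 1.016.

d(x, mu) = √(1.0323) ≈ 1.016


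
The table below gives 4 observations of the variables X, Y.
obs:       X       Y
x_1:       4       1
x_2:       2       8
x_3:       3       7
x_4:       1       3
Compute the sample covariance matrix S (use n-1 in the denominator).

Step 1 — column means:
  mean(X) = (4 + 2 + 3 + 1) / 4 = 10/4 = 2.5
  mean(Y) = (1 + 8 + 7 + 3) / 4 = 19/4 = 4.75

Step 2 — sample covariance S[i,j] = (1/(n-1)) · Σ_k (x_{k,i} - mean_i) · (x_{k,j} - mean_j), with n-1 = 3.
  S[X,X] = ((1.5)·(1.5) + (-0.5)·(-0.5) + (0.5)·(0.5) + (-1.5)·(-1.5)) / 3 = 5/3 = 1.6667
  S[X,Y] = ((1.5)·(-3.75) + (-0.5)·(3.25) + (0.5)·(2.25) + (-1.5)·(-1.75)) / 3 = -3.5/3 = -1.1667
  S[Y,Y] = ((-3.75)·(-3.75) + (3.25)·(3.25) + (2.25)·(2.25) + (-1.75)·(-1.75)) / 3 = 32.75/3 = 10.9167

S is symmetric (S[j,i] = S[i,j]). Assembling:

S = [[1.6667, -1.1667],
 [-1.1667, 10.9167]]


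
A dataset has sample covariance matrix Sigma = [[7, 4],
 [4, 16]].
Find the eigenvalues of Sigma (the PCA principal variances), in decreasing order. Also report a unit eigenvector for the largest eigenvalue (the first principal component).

Step 1 — characteristic polynomial of 2×2 Sigma:
  det(Sigma - λI) = λ² - trace · λ + det = 0.
  trace = 7 + 16 = 23, det = 7·16 - (4)² = 96.
Step 2 — discriminant:
  Δ = trace² - 4·det = 529 - 384 = 145.
Step 3 — eigenvalues:
  λ = (trace ± √Δ)/2 = (23 ± 12.0416)/2,
  λ_1 = 17.5208,  λ_2 = 5.4792.

Step 4 — unit eigenvector for λ_1: solve (Sigma - λ_1 I)v = 0. First row:
  (7 - 17.5208)·v_x + (4)·v_y = 0, i.e. (-10.5208)·v_x + (4)·v_y = 0,
  so v ∝ (b, λ_1 - a) = (4, 10.5208) = u.
  ||u|| = √((4)² + (10.5208)²) = √(126.6872) ≈ 11.2555,
  v_1 = u/||u|| ≈ (0.3554, 0.9347) (||v_1|| = 1).

λ_1 = 17.5208,  λ_2 = 5.4792;  v_1 ≈ (0.3554, 0.9347)


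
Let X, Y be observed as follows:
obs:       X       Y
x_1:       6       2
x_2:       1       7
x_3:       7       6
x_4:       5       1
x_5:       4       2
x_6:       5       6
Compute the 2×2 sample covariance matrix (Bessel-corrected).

Step 1 — column means:
  mean(X) = (6 + 1 + 7 + 5 + 4 + 5) / 6 = 28/6 = 4.6667
  mean(Y) = (2 + 7 + 6 + 1 + 2 + 6) / 6 = 24/6 = 4

Step 2 — sample covariance S[i,j] = (1/(n-1)) · Σ_k (x_{k,i} - mean_i) · (x_{k,j} - mean_j), with n-1 = 5.
  S[X,X] = ((1.3333)·(1.3333) + (-3.6667)·(-3.6667) + (2.3333)·(2.3333) + (0.3333)·(0.3333) + (-0.6667)·(-0.6667) + (0.3333)·(0.3333)) / 5 = 21.3333/5 = 4.2667
  S[X,Y] = ((1.3333)·(-2) + (-3.6667)·(3) + (2.3333)·(2) + (0.3333)·(-3) + (-0.6667)·(-2) + (0.3333)·(2)) / 5 = -8/5 = -1.6
  S[Y,Y] = ((-2)·(-2) + (3)·(3) + (2)·(2) + (-3)·(-3) + (-2)·(-2) + (2)·(2)) / 5 = 34/5 = 6.8

S is symmetric (S[j,i] = S[i,j]). Assembling:

S = [[4.2667, -1.6],
 [-1.6, 6.8]]


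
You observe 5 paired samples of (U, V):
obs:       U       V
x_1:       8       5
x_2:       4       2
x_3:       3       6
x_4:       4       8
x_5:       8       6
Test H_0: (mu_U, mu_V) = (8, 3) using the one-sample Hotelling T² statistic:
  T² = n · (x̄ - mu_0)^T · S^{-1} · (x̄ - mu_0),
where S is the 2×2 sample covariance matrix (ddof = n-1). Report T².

Step 1 — sample mean vector:
  mean(U) = (8 + 4 + 3 + 4 + 8) / 5 = 27/5 = 5.4
  mean(V) = (5 + 2 + 6 + 8 + 6) / 5 = 27/5 = 5.4
  x̄ = (5.4, 5.4),  deviation x̄ - mu_0 = (5.4, 5.4) - (8, 3) = (-2.6, 2.4).

Step 2 — sample covariance matrix, S[i,j] = (1/(n-1)) · Σ_k (x_{k,i} - mean_i) · (x_{k,j} - mean_j), divisor n-1 = 4:
  S[U,U] = ((2.6)·(2.6) + (-1.4)·(-1.4) + (-2.4)·(-2.4) + (-1.4)·(-1.4) + (2.6)·(2.6)) / 4 = 23.2/4 = 5.8
  S[U,V] = ((2.6)·(-0.4) + (-1.4)·(-3.4) + (-2.4)·(0.6) + (-1.4)·(2.6) + (2.6)·(0.6)) / 4 = 0.2/4 = 0.05
  S[V,V] = ((-0.4)·(-0.4) + (-3.4)·(-3.4) + (0.6)·(0.6) + (2.6)·(2.6) + (0.6)·(0.6)) / 4 = 19.2/4 = 4.8
  S = [[5.8, 0.05],
 [0.05, 4.8]].

Step 3 — invert S. det(S) = 5.8·4.8 - (0.05)² = 27.8375.
  S^{-1} = (1/det) · [[d, -b], [-b, a]] = [[0.1724, -0.0018],
 [-0.0018, 0.2084]].

Step 4 — quadratic form (x̄ - mu_0)^T · S^{-1} · (x̄ - mu_0):
  S^{-1} · (x̄ - mu_0) = (-0.4526, 0.5047),
  (x̄ - mu_0)^T · [...] = (-2.6)·(-0.4526) + (2.4)·(0.5047) = 2.3881.

Step 5 — scale by n: T² = 5 · 2.3881 = 11.9407.

T² ≈ 11.9407


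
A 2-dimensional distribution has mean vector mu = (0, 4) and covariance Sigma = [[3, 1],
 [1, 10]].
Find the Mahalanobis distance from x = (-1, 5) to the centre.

Step 1 — centre the observation: (x - mu) = (-1, 1).

Step 2 — invert Sigma. det(Sigma) = 3·10 - (1)² = 29.
  Sigma^{-1} = (1/det) · [[d, -b], [-b, a]] = [[0.3448, -0.0345],
 [-0.0345, 0.1034]].

Step 3 — form the quadratic (x - mu)^T · Sigma^{-1} · (x - mu):
  Sigma^{-1} · (x - mu) = (-0.3793, 0.1379).
  (x - mu)^T · [Sigma^{-1} · (x - mu)] = (-1)·(-0.3793) + (1)·(0.1379) = 0.5172.

Step 4 — take square root: d = √(0.5172) ≈ 0.7192.

d(x, mu) = √(0.5172) ≈ 0.7192


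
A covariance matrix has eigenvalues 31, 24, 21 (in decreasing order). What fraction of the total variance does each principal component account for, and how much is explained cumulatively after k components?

Step 1 — total variance = trace(Sigma) = Σ λ_i = 31 + 24 + 21 = 76.

Step 2 — fraction explained by component i = λ_i / Σ λ:
  PC1: 31/76 = 0.4079
  PC2: 24/76 = 0.3158
  PC3: 21/76 = 0.2763

Step 3 — cumulative fraction after k components = (λ_1 + ... + λ_k) / Σ λ:
  k = 1: 31/76 = 0.4079
  k = 2: (31 + 24)/76 = 55/76 = 0.7237
  k = 3: (31 + 24 + 21)/76 = 76/76 = 1

Summary (fraction, with percent):

explained: PC1 0.4079 (40.79%), PC2 0.3158 (31.58%), PC3 0.2763 (27.63%);  cumulative: 0.4079, 0.7237, 1


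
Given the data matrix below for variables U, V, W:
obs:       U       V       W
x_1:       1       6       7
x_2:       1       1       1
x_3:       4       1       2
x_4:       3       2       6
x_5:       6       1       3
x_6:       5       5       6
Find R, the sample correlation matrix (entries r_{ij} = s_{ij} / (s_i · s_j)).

Step 1 — column means:
  mean(U) = (1 + 1 + 4 + 3 + 6 + 5) / 6 = 20/6 = 3.3333
  mean(V) = (6 + 1 + 1 + 2 + 1 + 5) / 6 = 16/6 = 2.6667
  mean(W) = (7 + 1 + 2 + 6 + 3 + 6) / 6 = 25/6 = 4.1667

Step 2 — sample variances and covariances s[i,j] = (1/(n-1)) · Σ_k (x_{k,i} - mean_i) · (x_{k,j} - mean_j), with n-1 = 5:
  s[U,U] = ((-2.3333)·(-2.3333) + (-2.3333)·(-2.3333) + (0.6667)·(0.6667) + (-0.3333)·(-0.3333) + (2.6667)·(2.6667) + (1.6667)·(1.6667)) / 5 = 21.3333/5 = 4.2667
  s[U,V] = ((-2.3333)·(3.3333) + (-2.3333)·(-1.6667) + (0.6667)·(-1.6667) + (-0.3333)·(-0.6667) + (2.6667)·(-1.6667) + (1.6667)·(2.3333)) / 5 = -5.3333/5 = -1.0667
  s[U,W] = ((-2.3333)·(2.8333) + (-2.3333)·(-3.1667) + (0.6667)·(-2.1667) + (-0.3333)·(1.8333) + (2.6667)·(-1.1667) + (1.6667)·(1.8333)) / 5 = -1.3333/5 = -0.2667
  s[V,V] = ((3.3333)·(3.3333) + (-1.6667)·(-1.6667) + (-1.6667)·(-1.6667) + (-0.6667)·(-0.6667) + (-1.6667)·(-1.6667) + (2.3333)·(2.3333)) / 5 = 25.3333/5 = 5.0667
  s[V,W] = ((3.3333)·(2.8333) + (-1.6667)·(-3.1667) + (-1.6667)·(-2.1667) + (-0.6667)·(1.8333) + (-1.6667)·(-1.1667) + (2.3333)·(1.8333)) / 5 = 23.3333/5 = 4.6667
  s[W,W] = ((2.8333)·(2.8333) + (-3.1667)·(-3.1667) + (-2.1667)·(-2.1667) + (1.8333)·(1.8333) + (-1.1667)·(-1.1667) + (1.8333)·(1.8333)) / 5 = 30.8333/5 = 6.1667
  Sample standard deviations s_i = √(s[i,i]):
  s(U) = √(4.2667) = 2.0656
  s(V) = √(5.0667) = 2.2509
  s(W) = √(6.1667) = 2.4833

Step 3 — r_{ij} = s_{ij} / (s_i · s_j):
  r[U,U] = 1 (diagonal).
  r[U,V] = -1.0667 / (2.0656 · 2.2509) = -1.0667 / 4.6495 = -0.2294
  r[U,W] = -0.2667 / (2.0656 · 2.4833) = -0.2667 / 5.1294 = -0.052
  r[V,V] = 1 (diagonal).
  r[V,W] = 4.6667 / (2.2509 · 2.4833) = 4.6667 / 5.5897 = 0.8349
  r[W,W] = 1 (diagonal).

R is symmetric with unit diagonal. Assembling:

R = [[1, -0.2294, -0.052],
 [-0.2294, 1, 0.8349],
 [-0.052, 0.8349, 1]]


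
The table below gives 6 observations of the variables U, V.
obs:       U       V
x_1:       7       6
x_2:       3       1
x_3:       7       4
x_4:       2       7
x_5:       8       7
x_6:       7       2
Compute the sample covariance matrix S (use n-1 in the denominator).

Step 1 — column means:
  mean(U) = (7 + 3 + 7 + 2 + 8 + 7) / 6 = 34/6 = 5.6667
  mean(V) = (6 + 1 + 4 + 7 + 7 + 2) / 6 = 27/6 = 4.5

Step 2 — sample covariance S[i,j] = (1/(n-1)) · Σ_k (x_{k,i} - mean_i) · (x_{k,j} - mean_j), with n-1 = 5.
  S[U,U] = ((1.3333)·(1.3333) + (-2.6667)·(-2.6667) + (1.3333)·(1.3333) + (-3.6667)·(-3.6667) + (2.3333)·(2.3333) + (1.3333)·(1.3333)) / 5 = 31.3333/5 = 6.2667
  S[U,V] = ((1.3333)·(1.5) + (-2.6667)·(-3.5) + (1.3333)·(-0.5) + (-3.6667)·(2.5) + (2.3333)·(2.5) + (1.3333)·(-2.5)) / 5 = 4/5 = 0.8
  S[V,V] = ((1.5)·(1.5) + (-3.5)·(-3.5) + (-0.5)·(-0.5) + (2.5)·(2.5) + (2.5)·(2.5) + (-2.5)·(-2.5)) / 5 = 33.5/5 = 6.7

S is symmetric (S[j,i] = S[i,j]). Assembling:

S = [[6.2667, 0.8],
 [0.8, 6.7]]


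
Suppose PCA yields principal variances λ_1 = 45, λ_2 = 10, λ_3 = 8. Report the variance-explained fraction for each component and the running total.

Step 1 — total variance = trace(Sigma) = Σ λ_i = 45 + 10 + 8 = 63.

Step 2 — fraction explained by component i = λ_i / Σ λ:
  PC1: 45/63 = 0.7143
  PC2: 10/63 = 0.1587
  PC3: 8/63 = 0.127

Step 3 — cumulative fraction after k components = (λ_1 + ... + λ_k) / Σ λ:
  k = 1: 45/63 = 0.7143
  k = 2: (45 + 10)/63 = 55/63 = 0.873
  k = 3: (45 + 10 + 8)/63 = 63/63 = 1

Summary (fraction, with percent):

explained: PC1 0.7143 (71.43%), PC2 0.1587 (15.87%), PC3 0.127 (12.7%);  cumulative: 0.7143, 0.873, 1


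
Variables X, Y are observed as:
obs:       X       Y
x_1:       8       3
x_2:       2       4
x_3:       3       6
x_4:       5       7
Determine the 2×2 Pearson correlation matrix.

Step 1 — column means:
  mean(X) = (8 + 2 + 3 + 5) / 4 = 18/4 = 4.5
  mean(Y) = (3 + 4 + 6 + 7) / 4 = 20/4 = 5

Step 2 — sample variances and covariances s[i,j] = (1/(n-1)) · Σ_k (x_{k,i} - mean_i) · (x_{k,j} - mean_j), with n-1 = 3:
  s[X,X] = ((3.5)·(3.5) + (-2.5)·(-2.5) + (-1.5)·(-1.5) + (0.5)·(0.5)) / 3 = 21/3 = 7
  s[X,Y] = ((3.5)·(-2) + (-2.5)·(-1) + (-1.5)·(1) + (0.5)·(2)) / 3 = -5/3 = -1.6667
  s[Y,Y] = ((-2)·(-2) + (-1)·(-1) + (1)·(1) + (2)·(2)) / 3 = 10/3 = 3.3333
  Sample standard deviations s_i = √(s[i,i]):
  s(X) = √(7) = 2.6458
  s(Y) = √(3.3333) = 1.8257

Step 3 — r_{ij} = s_{ij} / (s_i · s_j):
  r[X,X] = 1 (diagonal).
  r[X,Y] = -1.6667 / (2.6458 · 1.8257) = -1.6667 / 4.8305 = -0.345
  r[Y,Y] = 1 (diagonal).

R is symmetric with unit diagonal. Assembling:

R = [[1, -0.345],
 [-0.345, 1]]


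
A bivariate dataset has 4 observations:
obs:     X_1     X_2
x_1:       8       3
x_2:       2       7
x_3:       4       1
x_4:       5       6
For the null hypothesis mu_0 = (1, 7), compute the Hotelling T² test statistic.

Step 1 — sample mean vector:
  mean(X_1) = (8 + 2 + 4 + 5) / 4 = 19/4 = 4.75
  mean(X_2) = (3 + 7 + 1 + 6) / 4 = 17/4 = 4.25
  x̄ = (4.75, 4.25),  deviation x̄ - mu_0 = (4.75, 4.25) - (1, 7) = (3.75, -2.75).

Step 2 — sample covariance matrix, S[i,j] = (1/(n-1)) · Σ_k (x_{k,i} - mean_i) · (x_{k,j} - mean_j), divisor n-1 = 3:
  S[X_1,X_1] = ((3.25)·(3.25) + (-2.75)·(-2.75) + (-0.75)·(-0.75) + (0.25)·(0.25)) / 3 = 18.75/3 = 6.25
  S[X_1,X_2] = ((3.25)·(-1.25) + (-2.75)·(2.75) + (-0.75)·(-3.25) + (0.25)·(1.75)) / 3 = -8.75/3 = -2.9167
  S[X_2,X_2] = ((-1.25)·(-1.25) + (2.75)·(2.75) + (-3.25)·(-3.25) + (1.75)·(1.75)) / 3 = 22.75/3 = 7.5833
  S = [[6.25, -2.9167],
 [-2.9167, 7.5833]].

Step 3 — invert S. det(S) = 6.25·7.5833 - (-2.9167)² = 38.8889.
  S^{-1} = (1/det) · [[d, -b], [-b, a]] = [[0.195, 0.075],
 [0.075, 0.1607]].

Step 4 — quadratic form (x̄ - mu_0)^T · S^{-1} · (x̄ - mu_0):
  S^{-1} · (x̄ - mu_0) = (0.525, -0.1607),
  (x̄ - mu_0)^T · [...] = (3.75)·(0.525) + (-2.75)·(-0.1607) = 2.4107.

Step 5 — scale by n: T² = 4 · 2.4107 = 9.6429.

T² ≈ 9.6429


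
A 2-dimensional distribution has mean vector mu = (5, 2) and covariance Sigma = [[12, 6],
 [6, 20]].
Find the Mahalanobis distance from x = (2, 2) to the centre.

Step 1 — centre the observation: (x - mu) = (-3, 0).

Step 2 — invert Sigma. det(Sigma) = 12·20 - (6)² = 204.
  Sigma^{-1} = (1/det) · [[d, -b], [-b, a]] = [[0.098, -0.0294],
 [-0.0294, 0.0588]].

Step 3 — form the quadratic (x - mu)^T · Sigma^{-1} · (x - mu):
  Sigma^{-1} · (x - mu) = (-0.2941, 0.0882).
  (x - mu)^T · [Sigma^{-1} · (x - mu)] = (-3)·(-0.2941) + (0)·(0.0882) = 0.8824.

Step 4 — take square root: d = √(0.8824) ≈ 0.9393.

d(x, mu) = √(0.8824) ≈ 0.9393


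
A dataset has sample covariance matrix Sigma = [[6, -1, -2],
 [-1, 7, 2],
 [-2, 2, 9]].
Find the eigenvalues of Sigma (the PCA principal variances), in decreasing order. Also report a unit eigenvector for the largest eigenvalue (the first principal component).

Step 1 — characteristic polynomial p(λ) = det(λI - Sigma) = λ³ - tr·λ² + c_1·λ - det, where tr = trace, c_1 = sum of the principal 2×2 minors, det = det(Sigma):
  tr = 6 + 7 + 9 = 22,
  c_1 = (6·7 - (-1)²) + (6·9 - (-2)²) + (7·9 - (2)²) = 41 + 50 + 59 = 150,
  det = 6·(7·9 - (2)²) - (-1)·((-1)·9 - (2)·(-2)) + (-2)·((-1)·(2) - 7·(-2)) = 6·(59) - (-1)·(-5) + (-2)·(12) = 325.
  So p(λ) = λ³ - 22λ² + 150λ - 325.
Step 2 — look for an integer root (rational root theorem: any rational root is an integer divisor of 325). Testing λ = 5:
  p(5) = 125 - 550 + 750 - 325 = 0  ✓
  Dividing out (λ - 5): p(λ) = (λ - 5)(λ² - 17λ + 65).
Step 3 — remaining eigenvalues from the quadratic λ² - 17λ + 65 = 0:
  Δ = 17² - 4·65 = 289 - 260 = 29,  λ = (17 ± √29)/2 = (17 ± 5.3852)/2 ≈ 11.1926 or 5.8074.
  Sorted: λ_1 = 11.1926,  λ_2 = 5.8074,  λ_3 = 5  (check: sum = 22 = tr ✓).

Step 4 — unit eigenvector for λ_1 ≈ 11.1926: v spans the null space of (Sigma - λ_1 I), whose rows are
  r_1 = (-5.1926, -1, -2),  r_2 = (-1, -4.1926, 2),  r_3 = (-2, 2, -2.1926).
  v is orthogonal to every row, so take v ∝ r_1 × r_2 = ((-1)·(2) - (-2)·(-4.1926), (-2)·(-1) - (-5.1926)·(2), (-5.1926)·(-4.1926) - (-1)·(-1)) ≈ (-10.3852, 12.3852, 20.7703).
  Rescale (multiply by -1 so the first nonzero entry is positive): u = (10.3852, -12.3852, -20.7703).
  ||u|| = √((10.3852)² + (-12.3852)² + (-20.7703)²) = √(692.6505) ≈ 26.3183,  v_1 = u/||u|| ≈ (0.3946, -0.4706, -0.7892) (||v_1|| = 1).

λ_1 = 11.1926,  λ_2 = 5.8074,  λ_3 = 5;  v_1 ≈ (0.3946, -0.4706, -0.7892)


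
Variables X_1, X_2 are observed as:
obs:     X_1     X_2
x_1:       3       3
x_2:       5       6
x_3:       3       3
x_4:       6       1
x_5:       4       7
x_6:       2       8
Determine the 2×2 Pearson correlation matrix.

Step 1 — column means:
  mean(X_1) = (3 + 5 + 3 + 6 + 4 + 2) / 6 = 23/6 = 3.8333
  mean(X_2) = (3 + 6 + 3 + 1 + 7 + 8) / 6 = 28/6 = 4.6667

Step 2 — sample variances and covariances s[i,j] = (1/(n-1)) · Σ_k (x_{k,i} - mean_i) · (x_{k,j} - mean_j), with n-1 = 5:
  s[X_1,X_1] = ((-0.8333)·(-0.8333) + (1.1667)·(1.1667) + (-0.8333)·(-0.8333) + (2.1667)·(2.1667) + (0.1667)·(0.1667) + (-1.8333)·(-1.8333)) / 5 = 10.8333/5 = 2.1667
  s[X_1,X_2] = ((-0.8333)·(-1.6667) + (1.1667)·(1.3333) + (-0.8333)·(-1.6667) + (2.1667)·(-3.6667) + (0.1667)·(2.3333) + (-1.8333)·(3.3333)) / 5 = -9.3333/5 = -1.8667
  s[X_2,X_2] = ((-1.6667)·(-1.6667) + (1.3333)·(1.3333) + (-1.6667)·(-1.6667) + (-3.6667)·(-3.6667) + (2.3333)·(2.3333) + (3.3333)·(3.3333)) / 5 = 37.3333/5 = 7.4667
  Sample standard deviations s_i = √(s[i,i]):
  s(X_1) = √(2.1667) = 1.472
  s(X_2) = √(7.4667) = 2.7325

Step 3 — r_{ij} = s_{ij} / (s_i · s_j):
  r[X_1,X_1] = 1 (diagonal).
  r[X_1,X_2] = -1.8667 / (1.472 · 2.7325) = -1.8667 / 4.0222 = -0.4641
  r[X_2,X_2] = 1 (diagonal).

R is symmetric with unit diagonal. Assembling:

R = [[1, -0.4641],
 [-0.4641, 1]]


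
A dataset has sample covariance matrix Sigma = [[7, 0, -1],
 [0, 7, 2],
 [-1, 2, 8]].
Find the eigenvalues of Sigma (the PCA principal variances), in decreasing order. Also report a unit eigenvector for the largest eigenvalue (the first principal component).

Step 1 — characteristic polynomial p(λ) = det(λI - Sigma) = λ³ - tr·λ² + c_1·λ - det, where tr = trace, c_1 = sum of the principal 2×2 minors, det = det(Sigma):
  tr = 7 + 7 + 8 = 22,
  c_1 = (7·7 - (0)²) + (7·8 - (-1)²) + (7·8 - (2)²) = 49 + 55 + 52 = 156,
  det = 7·(7·8 - (2)²) - (0)·((0)·8 - (2)·(-1)) + (-1)·((0)·(2) - 7·(-1)) = 7·(52) - (0)·(2) + (-1)·(7) = 357.
  So p(λ) = λ³ - 22λ² + 156λ - 357.
Step 2 — look for an integer root (rational root theorem: any rational root is an integer divisor of 357). Testing λ = 7:
  p(7) = 343 - 1078 + 1092 - 357 = 0  ✓
  Dividing out (λ - 7): p(λ) = (λ - 7)(λ² - 15λ + 51).
Step 3 — remaining eigenvalues from the quadratic λ² - 15λ + 51 = 0:
  Δ = 15² - 4·51 = 225 - 204 = 21,  λ = (15 ± √21)/2 = (15 ± 4.5826)/2 ≈ 9.7913 or 5.2087.
  Sorted: λ_1 = 9.7913,  λ_2 = 7,  λ_3 = 5.2087  (check: sum = 22 = tr ✓).

Step 4 — unit eigenvector for λ_1 ≈ 9.7913: v spans the null space of (Sigma - λ_1 I), whose rows are
  r_1 = (-2.7913, 0, -1),  r_2 = (0, -2.7913, 2),  r_3 = (-1, 2, -1.7913).
  v is orthogonal to every row, so take v ∝ r_1 × r_2 = ((0)·(2) - (-1)·(-2.7913), (-1)·(0) - (-2.7913)·(2), (-2.7913)·(-2.7913) - (0)·(0)) ≈ (-2.7913, 5.5826, 7.7913).
  Rescale (multiply by -1 so the first nonzero entry is positive): u = (2.7913, -5.5826, -7.7913).
  ||u|| = √((2.7913)² + (-5.5826)² + (-7.7913)²) = √(99.6606) ≈ 9.983,  v_1 = u/||u|| ≈ (0.2796, -0.5592, -0.7805) (||v_1|| = 1).

λ_1 = 9.7913,  λ_2 = 7,  λ_3 = 5.2087;  v_1 ≈ (0.2796, -0.5592, -0.7805)


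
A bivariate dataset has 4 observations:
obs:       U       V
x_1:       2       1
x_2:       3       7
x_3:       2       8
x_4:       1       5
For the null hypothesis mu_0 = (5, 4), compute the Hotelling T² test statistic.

Step 1 — sample mean vector:
  mean(U) = (2 + 3 + 2 + 1) / 4 = 8/4 = 2
  mean(V) = (1 + 7 + 8 + 5) / 4 = 21/4 = 5.25
  x̄ = (2, 5.25),  deviation x̄ - mu_0 = (2, 5.25) - (5, 4) = (-3, 1.25).

Step 2 — sample covariance matrix, S[i,j] = (1/(n-1)) · Σ_k (x_{k,i} - mean_i) · (x_{k,j} - mean_j), divisor n-1 = 3:
  S[U,U] = ((0)·(0) + (1)·(1) + (0)·(0) + (-1)·(-1)) / 3 = 2/3 = 0.6667
  S[U,V] = ((0)·(-4.25) + (1)·(1.75) + (0)·(2.75) + (-1)·(-0.25)) / 3 = 2/3 = 0.6667
  S[V,V] = ((-4.25)·(-4.25) + (1.75)·(1.75) + (2.75)·(2.75) + (-0.25)·(-0.25)) / 3 = 28.75/3 = 9.5833
  S = [[0.6667, 0.6667],
 [0.6667, 9.5833]].

Step 3 — invert S. det(S) = 0.6667·9.5833 - (0.6667)² = 5.9444.
  S^{-1} = (1/det) · [[d, -b], [-b, a]] = [[1.6121, -0.1121],
 [-0.1121, 0.1121]].

Step 4 — quadratic form (x̄ - mu_0)^T · S^{-1} · (x̄ - mu_0):
  S^{-1} · (x̄ - mu_0) = (-4.9766, 0.4766),
  (x̄ - mu_0)^T · [...] = (-3)·(-4.9766) + (1.25)·(0.4766) = 15.5257.

Step 5 — scale by n: T² = 4 · 15.5257 = 62.1028.

T² ≈ 62.1028
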